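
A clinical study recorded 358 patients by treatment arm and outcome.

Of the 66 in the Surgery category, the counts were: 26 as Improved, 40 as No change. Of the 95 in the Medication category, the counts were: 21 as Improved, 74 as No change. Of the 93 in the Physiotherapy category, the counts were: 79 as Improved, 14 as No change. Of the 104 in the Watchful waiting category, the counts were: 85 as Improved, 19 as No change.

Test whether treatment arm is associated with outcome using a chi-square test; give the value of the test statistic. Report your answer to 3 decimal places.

111.991

Row totals: 66, 95, 93, 104. Column totals: 211, 147. Grand total N = 358.
Expected counts (row total × column total / N):
  Surgery, Improved: 66×211/358 = 38.8994
  Surgery, No change: 66×147/358 = 27.1006
  Medication, Improved: 95×211/358 = 55.9916
  Medication, No change: 95×147/358 = 39.0084
  Physiotherapy, Improved: 93×211/358 = 54.8128
  Physiotherapy, No change: 93×147/358 = 38.1872
  Watchful waiting, Improved: 104×211/358 = 61.2961
  Watchful waiting, No change: 104×147/358 = 42.7039
Contributions (O − E)²/E:
  (26 − 38.8994)²/38.8994 = 4.2776
  (40 − 27.1006)²/27.1006 = 6.1399
  (21 − 55.9916)²/55.9916 = 21.8678
  (74 − 39.0084)²/39.0084 = 31.3884
  (79 − 54.8128)²/54.8128 = 10.6731
  (14 − 38.1872)²/38.1872 = 15.3198
  (85 − 61.2961)²/61.2961 = 9.1666
  (19 − 42.7039)²/42.7039 = 13.1575
χ² = 4.2776 + 6.1399 + 21.8678 + 31.3884 + 10.6731 + 15.3198 + 9.1666 + 13.1575 = 111.991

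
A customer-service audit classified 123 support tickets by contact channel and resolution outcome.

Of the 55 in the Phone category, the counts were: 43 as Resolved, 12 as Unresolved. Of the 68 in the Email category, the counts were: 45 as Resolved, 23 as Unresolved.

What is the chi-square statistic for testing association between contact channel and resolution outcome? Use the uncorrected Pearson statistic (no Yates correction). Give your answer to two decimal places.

2.15

Row totals: 55, 68. Column totals: 88, 35. Grand total N = 123.
Expected counts (row total × column total / N):
  Phone, Resolved: 55×88/123 = 39.350
  Phone, Unresolved: 55×35/123 = 15.650
  Email, Resolved: 68×88/123 = 48.650
  Email, Unresolved: 68×35/123 = 19.350
Contributions (O − E)²/E:
  (43 − 39.350)²/39.350 = 0.3386
  (12 − 15.650)²/15.650 = 0.8513
  (45 − 48.650)²/48.650 = 0.2738
  (23 − 19.350)²/19.350 = 0.6885
χ² = 0.3386 + 0.8513 + 0.2738 + 0.6885 = 2.15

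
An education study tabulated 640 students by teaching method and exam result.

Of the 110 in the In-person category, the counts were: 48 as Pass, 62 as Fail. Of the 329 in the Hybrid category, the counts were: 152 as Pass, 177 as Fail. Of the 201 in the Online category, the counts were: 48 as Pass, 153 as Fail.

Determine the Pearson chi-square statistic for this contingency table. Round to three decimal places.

Row totals: 110, 329, 201. Column totals: 248, 392. Grand total N = 640.
Expected counts (row total × column total / N):
  In-person, Pass: 110×248/640 = 42.6250
  In-person, Fail: 110×392/640 = 67.3750
  Hybrid, Pass: 329×248/640 = 127.4875
  Hybrid, Fail: 329×392/640 = 201.5125
  Online, Pass: 201×248/640 = 77.8875
  Online, Fail: 201×392/640 = 123.1125
Contributions (O − E)²/E:
  (48 − 42.6250)²/42.6250 = 0.6778
  (62 − 67.3750)²/67.3750 = 0.4288
  (152 − 127.4875)²/127.4875 = 4.7131
  (177 − 201.5125)²/201.5125 = 2.9818
  (48 − 77.8875)²/77.8875 = 11.4686
  (153 − 123.1125)²/123.1125 = 7.2557
χ² = 0.6778 + 0.4288 + 4.7131 + 2.9818 + 11.4686 + 7.2557 = 27.526

27.526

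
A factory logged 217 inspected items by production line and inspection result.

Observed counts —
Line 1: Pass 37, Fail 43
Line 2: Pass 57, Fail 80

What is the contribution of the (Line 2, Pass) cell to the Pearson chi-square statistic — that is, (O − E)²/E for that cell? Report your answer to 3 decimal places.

0.093

Row total (Line 2) = 137; column total (Pass) = 94; N = 217.
Expected count E = 137 × 94 / 217 = 59.3456.
Contribution = (O − E)²/E = (57 − 59.3456)² / 59.3456 = 0.093.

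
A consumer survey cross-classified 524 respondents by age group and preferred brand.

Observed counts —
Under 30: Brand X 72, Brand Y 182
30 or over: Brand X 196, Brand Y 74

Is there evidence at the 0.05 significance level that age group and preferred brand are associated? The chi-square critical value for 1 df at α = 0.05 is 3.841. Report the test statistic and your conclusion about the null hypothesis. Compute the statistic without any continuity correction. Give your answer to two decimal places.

Row totals: 254, 270. Column totals: 268, 256. Grand total N = 524.
Expected counts (row total × column total / N):
  Under 30, Brand X: 254×268/524 = 129.908
  Under 30, Brand Y: 254×256/524 = 124.092
  30 or over, Brand X: 270×268/524 = 138.092
  30 or over, Brand Y: 270×256/524 = 131.908
Contributions (O − E)²/E:
  (72 − 129.908)²/129.908 = 25.8132
  (182 − 124.092)²/124.092 = 27.0230
  (196 − 138.092)²/138.092 = 24.2834
  (74 − 131.908)²/131.908 = 25.4218
χ² = 25.8132 + 27.0230 + 24.2834 + 25.4218 = 102.54
df = (2−1)(2−1) = 1. Since 102.54 > 3.841, reject the null hypothesis of independence at α = 0.05.

102.54; reject H₀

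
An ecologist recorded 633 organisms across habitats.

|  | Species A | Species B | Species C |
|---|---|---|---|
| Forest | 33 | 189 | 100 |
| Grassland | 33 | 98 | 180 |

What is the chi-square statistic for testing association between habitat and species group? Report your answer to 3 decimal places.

Row totals: 322, 311. Column totals: 66, 287, 280. Grand total N = 633.
Expected counts (row total × column total / N):
  Forest, Species A: 322×66/633 = 33.5735
  Forest, Species B: 322×287/633 = 145.9937
  Forest, Species C: 322×280/633 = 142.4329
  Grassland, Species A: 311×66/633 = 32.4265
  Grassland, Species B: 311×287/633 = 141.0063
  Grassland, Species C: 311×280/633 = 137.5671
Contributions (O − E)²/E:
  (33 − 33.5735)²/33.5735 = 0.0098
  (189 − 145.9937)²/145.9937 = 12.6686
  (100 − 142.4329)²/142.4329 = 12.6414
  (33 − 32.4265)²/32.4265 = 0.0101
  (98 − 141.0063)²/141.0063 = 13.1167
  (180 − 137.5671)²/137.5671 = 13.0885
χ² = 0.0098 + 12.6686 + 12.6414 + 0.0101 + 13.1167 + 13.0885 = 51.535

51.535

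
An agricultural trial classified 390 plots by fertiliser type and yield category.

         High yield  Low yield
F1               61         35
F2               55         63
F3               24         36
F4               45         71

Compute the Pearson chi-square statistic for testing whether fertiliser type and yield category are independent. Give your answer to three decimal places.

Row totals: 96, 118, 60, 116. Column totals: 185, 205. Grand total N = 390.
Expected counts (row total × column total / N):
  F1, High yield: 96×185/390 = 45.5385
  F1, Low yield: 96×205/390 = 50.4615
  F2, High yield: 118×185/390 = 55.9744
  F2, Low yield: 118×205/390 = 62.0256
  F3, High yield: 60×185/390 = 28.4615
  F3, Low yield: 60×205/390 = 31.5385
  F4, High yield: 116×185/390 = 55.0256
  F4, Low yield: 116×205/390 = 60.9744
Contributions (O − E)²/E:
  (61 − 45.5385)²/45.5385 = 5.2496
  (35 − 50.4615)²/50.4615 = 4.7374
  (55 − 55.9744)²/55.9744 = 0.0170
  (63 − 62.0256)²/62.0256 = 0.0153
  (24 − 28.4615)²/28.4615 = 0.6994
  (36 − 31.5385)²/31.5385 = 0.6311
  (45 − 55.0256)²/55.0256 = 1.8267
  (71 − 60.9744)²/60.9744 = 1.6484
χ² = 5.2496 + 4.7374 + 0.0170 + 0.0153 + 0.6994 + 0.6311 + 1.8267 + 1.6484 = 14.825

14.825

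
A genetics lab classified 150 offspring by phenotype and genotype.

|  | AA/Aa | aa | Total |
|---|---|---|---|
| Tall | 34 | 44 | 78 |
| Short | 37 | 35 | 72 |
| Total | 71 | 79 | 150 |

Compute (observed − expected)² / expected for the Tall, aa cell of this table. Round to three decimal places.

0.208

Row total (Tall) = 78; column total (aa) = 79; N = 150.
Expected count E = 78 × 79 / 150 = 41.0800.
Contribution = (O − E)²/E = (44 − 41.0800)² / 41.0800 = 0.208.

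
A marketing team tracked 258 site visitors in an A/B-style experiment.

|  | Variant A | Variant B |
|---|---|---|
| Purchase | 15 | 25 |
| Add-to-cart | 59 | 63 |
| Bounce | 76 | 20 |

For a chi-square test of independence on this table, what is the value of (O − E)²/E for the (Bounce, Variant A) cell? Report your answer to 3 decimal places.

Row total (Bounce) = 96; column total (Variant A) = 150; N = 258.
Expected count E = 96 × 150 / 258 = 55.8140.
Contribution = (O − E)²/E = (76 − 55.8140)² / 55.8140 = 7.301.

7.301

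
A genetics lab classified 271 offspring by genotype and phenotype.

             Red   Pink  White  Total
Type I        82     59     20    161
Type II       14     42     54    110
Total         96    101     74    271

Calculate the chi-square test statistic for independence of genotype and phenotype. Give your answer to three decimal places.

Grand total N = 271.
Expected counts (row total × column total / N):
  Type I, Red: 161×96/271 = 57.0332
  Type I, Pink: 161×101/271 = 60.0037
  Type I, White: 161×74/271 = 43.9631
  Type II, Red: 110×96/271 = 38.9668
  Type II, Pink: 110×101/271 = 40.9963
  Type II, White: 110×74/271 = 30.0369
Contributions (O − E)²/E:
  (82 − 57.0332)²/57.0332 = 10.9294
  (59 − 60.0037)²/60.0037 = 0.0168
  (20 − 43.9631)²/43.9631 = 13.0616
  (14 − 38.9668)²/38.9668 = 15.9967
  (42 − 40.9963)²/40.9963 = 0.0246
  (54 − 30.0369)²/30.0369 = 19.1175
χ² = 10.9294 + 0.0168 + 13.0616 + 15.9967 + 0.0246 + 19.1175 = 59.147

59.147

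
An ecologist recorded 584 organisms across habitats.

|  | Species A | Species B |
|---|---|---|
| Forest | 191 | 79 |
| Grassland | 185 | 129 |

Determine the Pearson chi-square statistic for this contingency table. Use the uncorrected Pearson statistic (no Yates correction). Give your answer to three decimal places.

8.850

Row totals: 270, 314. Column totals: 376, 208. Grand total N = 584.
Expected counts (row total × column total / N):
  Forest, Species A: 270×376/584 = 173.8356
  Forest, Species B: 270×208/584 = 96.1644
  Grassland, Species A: 314×376/584 = 202.1644
  Grassland, Species B: 314×208/584 = 111.8356
Contributions (O − E)²/E:
  (191 − 173.8356)²/173.8356 = 1.6948
  (79 − 96.1644)²/96.1644 = 3.0637
  (185 − 202.1644)²/202.1644 = 1.4573
  (129 − 111.8356)²/111.8356 = 2.6344
χ² = 1.6948 + 3.0637 + 1.4573 + 2.6344 = 8.850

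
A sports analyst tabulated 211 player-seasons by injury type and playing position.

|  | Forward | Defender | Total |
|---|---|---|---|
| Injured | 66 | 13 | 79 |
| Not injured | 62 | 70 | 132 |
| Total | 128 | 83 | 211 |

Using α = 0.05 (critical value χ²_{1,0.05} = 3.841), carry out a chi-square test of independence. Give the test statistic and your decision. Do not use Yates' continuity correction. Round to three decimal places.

Grand total N = 211.
Expected counts (row total × column total / N):
  Injured, Forward: 79×128/211 = 47.9242
  Injured, Defender: 79×83/211 = 31.0758
  Not injured, Forward: 132×128/211 = 80.0758
  Not injured, Defender: 132×83/211 = 51.9242
Contributions (O − E)²/E:
  (66 − 47.9242)²/47.9242 = 6.8177
  (13 − 31.0758)²/31.0758 = 10.5141
  (62 − 80.0758)²/80.0758 = 4.0803
  (70 − 51.9242)²/51.9242 = 6.2925
χ² = 6.8177 + 10.5141 + 4.0803 + 6.2925 = 27.705
df = (2−1)(2−1) = 1. Since 27.705 > 3.841, reject the null hypothesis of independence at α = 0.05.

27.705; reject H₀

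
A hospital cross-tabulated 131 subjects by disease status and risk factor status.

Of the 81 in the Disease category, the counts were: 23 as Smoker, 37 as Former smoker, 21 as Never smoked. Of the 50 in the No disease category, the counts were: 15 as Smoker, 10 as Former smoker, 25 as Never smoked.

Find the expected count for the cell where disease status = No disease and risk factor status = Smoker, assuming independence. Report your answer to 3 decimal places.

14.504

Row total (No disease) = 50; column total (Smoker) = 38; grand total N = 131.
Expected count = (row total × column total) / N = 50 × 38 / 131 = 14.504.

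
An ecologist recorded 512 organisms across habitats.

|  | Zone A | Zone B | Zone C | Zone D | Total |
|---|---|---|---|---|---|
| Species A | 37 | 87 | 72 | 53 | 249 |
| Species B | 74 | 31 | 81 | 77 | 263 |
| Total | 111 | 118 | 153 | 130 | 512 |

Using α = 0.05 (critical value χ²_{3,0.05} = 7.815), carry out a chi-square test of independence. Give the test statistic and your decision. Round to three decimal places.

43.520; reject H₀

Grand total N = 512.
Expected counts (row total × column total / N):
  Species A, Zone A: 249×111/512 = 53.9824
  Species A, Zone B: 249×118/512 = 57.3867
  Species A, Zone C: 249×153/512 = 74.4082
  Species A, Zone D: 249×130/512 = 63.2227
  Species B, Zone A: 263×111/512 = 57.0176
  Species B, Zone B: 263×118/512 = 60.6133
  Species B, Zone C: 263×153/512 = 78.5918
  Species B, Zone D: 263×130/512 = 66.7773
Contributions (O − E)²/E:
  (37 − 53.9824)²/53.9824 = 5.3425
  (87 − 57.3867)²/57.3867 = 15.2814
  (72 − 74.4082)²/74.4082 = 0.0779
  (53 − 63.2227)²/63.2227 = 1.6529
  (74 − 57.0176)²/57.0176 = 5.0581
  (31 − 60.6133)²/60.6133 = 14.4679
  (81 − 78.5918)²/78.5918 = 0.0738
  (77 − 66.7773)²/66.7773 = 1.5650
χ² = 5.3425 + 15.2814 + 0.0779 + 1.6529 + 5.0581 + 14.4679 + 0.0738 + 1.5650 = 43.520
df = (2−1)(4−1) = 3. Since 43.520 > 7.815, reject the null hypothesis of independence at α = 0.05.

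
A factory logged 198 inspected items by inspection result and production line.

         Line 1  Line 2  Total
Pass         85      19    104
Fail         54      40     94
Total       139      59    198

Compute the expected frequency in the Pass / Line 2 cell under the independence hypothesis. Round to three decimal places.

Row total (Pass) = 104; column total (Line 2) = 59; grand total N = 198.
Expected count = (row total × column total) / N = 104 × 59 / 198 = 30.990.

30.990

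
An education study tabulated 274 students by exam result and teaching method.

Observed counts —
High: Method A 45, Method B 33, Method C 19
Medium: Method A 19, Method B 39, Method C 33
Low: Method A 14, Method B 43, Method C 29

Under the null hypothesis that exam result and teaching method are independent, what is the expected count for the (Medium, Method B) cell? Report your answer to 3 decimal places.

38.193

Row total (Medium) = 91; column total (Method B) = 115; grand total N = 274.
Expected count = (row total × column total) / N = 91 × 115 / 274 = 38.193.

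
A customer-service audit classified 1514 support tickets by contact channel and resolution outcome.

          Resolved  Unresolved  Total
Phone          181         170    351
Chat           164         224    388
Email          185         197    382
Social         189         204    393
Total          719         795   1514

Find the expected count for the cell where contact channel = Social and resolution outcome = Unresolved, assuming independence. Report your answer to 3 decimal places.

Row total (Social) = 393; column total (Unresolved) = 795; grand total N = 1514.
Expected count = (row total × column total) / N = 393 × 795 / 1514 = 206.364.

206.364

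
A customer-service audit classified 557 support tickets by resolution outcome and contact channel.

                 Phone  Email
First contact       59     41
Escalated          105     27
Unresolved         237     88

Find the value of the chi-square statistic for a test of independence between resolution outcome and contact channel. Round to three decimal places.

12.246

Row totals: 100, 132, 325. Column totals: 401, 156. Grand total N = 557.
Expected counts (row total × column total / N):
  First contact, Phone: 100×401/557 = 71.99282
  First contact, Email: 100×156/557 = 28.00718
  Escalated, Phone: 132×401/557 = 95.03052
  Escalated, Email: 132×156/557 = 36.96948
  Unresolved, Phone: 325×401/557 = 233.97666
  Unresolved, Email: 325×156/557 = 91.02334
Contributions (O − E)²/E:
  (59 − 71.99282)²/71.99282 = 2.3449
  (41 − 28.00718)²/28.00718 = 6.0275
  (105 − 95.03052)²/95.03052 = 1.0459
  (27 − 36.96948)²/36.96948 = 2.6884
  (237 − 233.97666)²/233.97666 = 0.0391
  (88 − 91.02334)²/91.02334 = 0.1004
χ² = 2.3449 + 6.0275 + 1.0459 + 2.6884 + 0.0391 + 0.1004 = 12.246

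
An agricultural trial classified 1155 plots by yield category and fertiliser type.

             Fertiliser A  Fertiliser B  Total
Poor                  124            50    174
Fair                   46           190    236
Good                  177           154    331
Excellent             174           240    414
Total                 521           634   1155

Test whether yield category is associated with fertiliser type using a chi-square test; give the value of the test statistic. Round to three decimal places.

Grand total N = 1155.
Expected counts (row total × column total / N):
  Poor, Fertiliser A: 174×521/1155 = 78.48831
  Poor, Fertiliser B: 174×634/1155 = 95.51169
  Fair, Fertiliser A: 236×521/1155 = 106.45541
  Fair, Fertiliser B: 236×634/1155 = 129.54459
  Good, Fertiliser A: 331×521/1155 = 149.30823
  Good, Fertiliser B: 331×634/1155 = 181.69177
  Excellent, Fertiliser A: 414×521/1155 = 186.74805
  Excellent, Fertiliser B: 414×634/1155 = 227.25195
Contributions (O − E)²/E:
  (124 − 78.48831)²/78.48831 = 26.3901
  (50 − 95.51169)²/95.51169 = 21.6865
  (46 − 106.45541)²/106.45541 = 34.3323
  (190 − 129.54459)²/129.54459 = 28.2131
  (177 − 149.30823)²/149.30823 = 5.1359
  (154 − 181.69177)²/181.69177 = 4.2205
  (174 − 186.74805)²/186.74805 = 0.8702
  (240 − 227.25195)²/227.25195 = 0.7151
χ² = 26.3901 + 21.6865 + 34.3323 + 28.2131 + 5.1359 + 4.2205 + 0.8702 + 0.7151 = 121.564

121.564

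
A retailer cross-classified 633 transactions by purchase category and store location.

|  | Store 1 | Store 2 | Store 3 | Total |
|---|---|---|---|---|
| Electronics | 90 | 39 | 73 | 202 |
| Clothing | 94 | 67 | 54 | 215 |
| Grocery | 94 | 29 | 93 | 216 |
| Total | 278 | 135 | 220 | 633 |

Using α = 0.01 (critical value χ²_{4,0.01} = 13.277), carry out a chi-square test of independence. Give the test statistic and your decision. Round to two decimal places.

Grand total N = 633.
Expected counts (row total × column total / N):
  Electronics, Store 1: 202×278/633 = 88.714
  Electronics, Store 2: 202×135/633 = 43.081
  Electronics, Store 3: 202×220/633 = 70.205
  Clothing, Store 1: 215×278/633 = 94.423
  Clothing, Store 2: 215×135/633 = 45.853
  Clothing, Store 3: 215×220/633 = 74.724
  Grocery, Store 1: 216×278/633 = 94.863
  Grocery, Store 2: 216×135/633 = 46.066
  Grocery, Store 3: 216×220/633 = 75.071
Contributions (O − E)²/E:
  (90 − 88.714)²/88.714 = 0.0186
  (39 − 43.081)²/43.081 = 0.3866
  (73 − 70.205)²/70.205 = 0.1113
  (94 − 94.423)²/94.423 = 0.0019
  (67 − 45.853)²/45.853 = 9.7528
  (54 − 74.724)²/74.724 = 5.7476
  (94 − 94.863)²/94.863 = 0.0079
  (29 − 46.066)²/46.066 = 6.3224
  (93 − 75.071)²/75.071 = 4.2819
χ² = 0.0186 + 0.3866 + 0.1113 + 0.0019 + 9.7528 + 5.7476 + 0.0079 + 6.3224 + 4.2819 = 26.63
df = (3−1)(3−1) = 4. Since 26.63 > 13.277, reject the null hypothesis of independence at α = 0.01.

26.63; reject H₀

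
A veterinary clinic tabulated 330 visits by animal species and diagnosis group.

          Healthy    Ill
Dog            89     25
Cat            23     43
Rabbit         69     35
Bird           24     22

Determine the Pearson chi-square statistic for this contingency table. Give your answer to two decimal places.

Row totals: 114, 66, 104, 46. Column totals: 205, 125. Grand total N = 330.
Expected counts (row total × column total / N):
  Dog, Healthy: 114×205/330 = 70.818
  Dog, Ill: 114×125/330 = 43.182
  Cat, Healthy: 66×205/330 = 41.000
  Cat, Ill: 66×125/330 = 25.000
  Rabbit, Healthy: 104×205/330 = 64.606
  Rabbit, Ill: 104×125/330 = 39.394
  Bird, Healthy: 46×205/330 = 28.576
  Bird, Ill: 46×125/330 = 17.424
Contributions (O − E)²/E:
  (89 − 70.818)²/70.818 = 4.6681
  (25 − 43.182)²/43.182 = 7.6556
  (23 − 41.000)²/41.000 = 7.9024
  (43 − 25.000)²/25.000 = 12.9600
  (69 − 64.606)²/64.606 = 0.2988
  (35 − 39.394)²/39.394 = 0.4901
  (24 − 28.576)²/28.576 = 0.7328
  (22 − 17.424)²/17.424 = 1.2018
χ² = 4.6681 + 7.6556 + 7.9024 + 12.9600 + 0.2988 + 0.4901 + 0.7328 + 1.2018 = 35.91

35.91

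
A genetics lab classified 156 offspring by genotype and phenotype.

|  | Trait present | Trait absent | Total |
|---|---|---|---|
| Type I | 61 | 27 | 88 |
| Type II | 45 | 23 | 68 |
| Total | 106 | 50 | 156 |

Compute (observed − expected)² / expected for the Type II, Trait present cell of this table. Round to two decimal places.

Row total (Type II) = 68; column total (Trait present) = 106; N = 156.
Expected count E = 68 × 106 / 156 = 46.205.
Contribution = (O − E)²/E = (45 − 46.205)² / 46.205 = 0.03.

0.03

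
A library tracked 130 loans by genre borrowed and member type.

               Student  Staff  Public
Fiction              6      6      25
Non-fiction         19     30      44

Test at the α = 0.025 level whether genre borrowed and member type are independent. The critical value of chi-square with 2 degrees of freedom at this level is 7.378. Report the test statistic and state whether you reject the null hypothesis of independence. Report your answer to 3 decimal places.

Row totals: 37, 93. Column totals: 25, 36, 69. Grand total N = 130.
Expected counts (row total × column total / N):
  Fiction, Student: 37×25/130 = 7.1154
  Fiction, Staff: 37×36/130 = 10.2462
  Fiction, Public: 37×69/130 = 19.6385
  Non-fiction, Student: 93×25/130 = 17.8846
  Non-fiction, Staff: 93×36/130 = 25.7538
  Non-fiction, Public: 93×69/130 = 49.3615
Contributions (O − E)²/E:
  (6 − 7.1154)²/7.1154 = 0.1748
  (6 − 10.2462)²/10.2462 = 1.7597
  (25 − 19.6385)²/19.6385 = 1.4637
  (19 − 17.8846)²/17.8846 = 0.0696
  (30 − 25.7538)²/25.7538 = 0.7001
  (44 − 49.3615)²/49.3615 = 0.5824
χ² = 0.1748 + 1.7597 + 1.4637 + 0.0696 + 0.7001 + 0.5824 = 4.750
df = (2−1)(3−1) = 2. Since 4.750 < 7.378, fail to reject the null hypothesis of independence at α = 0.025.

4.750; fail to reject H₀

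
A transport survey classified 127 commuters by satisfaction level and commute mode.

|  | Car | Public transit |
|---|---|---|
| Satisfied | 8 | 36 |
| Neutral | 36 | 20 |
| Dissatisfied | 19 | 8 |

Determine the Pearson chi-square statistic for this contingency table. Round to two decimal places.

26.86

Row totals: 44, 56, 27. Column totals: 63, 64. Grand total N = 127.
Expected counts (row total × column total / N):
  Satisfied, Car: 44×63/127 = 21.827
  Satisfied, Public transit: 44×64/127 = 22.173
  Neutral, Car: 56×63/127 = 27.780
  Neutral, Public transit: 56×64/127 = 28.220
  Dissatisfied, Car: 27×63/127 = 13.394
  Dissatisfied, Public transit: 27×64/127 = 13.606
Contributions (O − E)²/E:
  (8 − 21.827)²/21.827 = 8.7591
  (36 − 22.173)²/22.173 = 8.6225
  (36 − 27.780)²/27.780 = 2.4323
  (20 − 28.220)²/28.220 = 2.3943
  (19 − 13.394)²/13.394 = 2.3464
  (8 − 13.606)²/13.606 = 2.3098
χ² = 8.7591 + 8.6225 + 2.4323 + 2.3943 + 2.3464 + 2.3098 = 26.86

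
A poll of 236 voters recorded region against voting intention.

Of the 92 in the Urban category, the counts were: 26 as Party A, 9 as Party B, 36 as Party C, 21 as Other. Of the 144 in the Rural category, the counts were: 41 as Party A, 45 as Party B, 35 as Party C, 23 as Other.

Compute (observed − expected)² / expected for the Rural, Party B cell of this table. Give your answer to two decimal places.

4.41

Row total (Rural) = 144; column total (Party B) = 54; N = 236.
Expected count E = 144 × 54 / 236 = 32.949.
Contribution = (O − E)²/E = (45 − 32.949)² / 32.949 = 4.41.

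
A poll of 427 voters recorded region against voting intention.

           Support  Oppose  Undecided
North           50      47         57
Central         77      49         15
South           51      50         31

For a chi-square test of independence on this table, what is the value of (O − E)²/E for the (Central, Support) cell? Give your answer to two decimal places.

Row total (Central) = 141; column total (Support) = 178; N = 427.
Expected count E = 141 × 178 / 427 = 58.778.
Contribution = (O − E)²/E = (77 − 58.778)² / 58.778 = 5.65.

5.65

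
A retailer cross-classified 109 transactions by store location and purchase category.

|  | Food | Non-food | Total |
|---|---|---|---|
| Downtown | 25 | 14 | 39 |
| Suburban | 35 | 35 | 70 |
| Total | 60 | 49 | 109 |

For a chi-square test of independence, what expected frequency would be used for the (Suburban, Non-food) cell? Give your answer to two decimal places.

31.47

Row total (Suburban) = 70; column total (Non-food) = 49; grand total N = 109.
Expected count = (row total × column total) / N = 70 × 49 / 109 = 31.47.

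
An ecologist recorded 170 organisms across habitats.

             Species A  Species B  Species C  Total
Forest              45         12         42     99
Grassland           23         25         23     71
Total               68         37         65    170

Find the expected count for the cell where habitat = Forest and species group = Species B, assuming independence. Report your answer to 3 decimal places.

Row total (Forest) = 99; column total (Species B) = 37; grand total N = 170.
Expected count = (row total × column total) / N = 99 × 37 / 170 = 21.547.

21.547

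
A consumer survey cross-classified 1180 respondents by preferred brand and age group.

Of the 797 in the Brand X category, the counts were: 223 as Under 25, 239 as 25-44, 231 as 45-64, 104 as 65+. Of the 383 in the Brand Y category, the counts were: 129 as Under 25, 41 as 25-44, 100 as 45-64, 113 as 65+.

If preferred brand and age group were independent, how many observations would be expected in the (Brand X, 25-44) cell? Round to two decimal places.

189.12

Row total (Brand X) = 797; column total (25-44) = 280; grand total N = 1180.
Expected count = (row total × column total) / N = 797 × 280 / 1180 = 189.12.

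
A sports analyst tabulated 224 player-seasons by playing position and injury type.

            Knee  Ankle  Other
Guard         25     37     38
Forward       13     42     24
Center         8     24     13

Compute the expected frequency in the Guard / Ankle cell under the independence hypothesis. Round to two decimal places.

45.98

Row total (Guard) = 100; column total (Ankle) = 103; grand total N = 224.
Expected count = (row total × column total) / N = 100 × 103 / 224 = 45.98.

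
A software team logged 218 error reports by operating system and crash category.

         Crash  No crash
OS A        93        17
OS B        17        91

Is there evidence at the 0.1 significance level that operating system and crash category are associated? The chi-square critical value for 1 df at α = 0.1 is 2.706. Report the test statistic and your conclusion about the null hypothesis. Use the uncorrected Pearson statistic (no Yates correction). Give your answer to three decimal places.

103.203; reject H₀

Row totals: 110, 108. Column totals: 110, 108. Grand total N = 218.
Expected counts (row total × column total / N):
  OS A, Crash: 110×110/218 = 55.5046
  OS A, No crash: 110×108/218 = 54.4954
  OS B, Crash: 108×110/218 = 54.4954
  OS B, No crash: 108×108/218 = 53.5046
Contributions (O − E)²/E:
  (93 − 55.5046)²/55.5046 = 25.3295
  (17 − 54.4954)²/54.4954 = 25.7986
  (17 − 54.4954)²/54.4954 = 25.7986
  (91 − 53.5046)²/53.5046 = 26.2763
χ² = 25.3295 + 25.7986 + 25.7986 + 26.2763 = 103.203
df = (2−1)(2−1) = 1. Since 103.203 > 2.706, reject the null hypothesis of independence at α = 0.1.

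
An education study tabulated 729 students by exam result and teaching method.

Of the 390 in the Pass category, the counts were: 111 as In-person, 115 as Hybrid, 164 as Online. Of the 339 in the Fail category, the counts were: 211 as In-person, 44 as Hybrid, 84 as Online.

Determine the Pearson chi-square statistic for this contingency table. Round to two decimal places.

Row totals: 390, 339. Column totals: 322, 159, 248. Grand total N = 729.
Expected counts (row total × column total / N):
  Pass, In-person: 390×322/729 = 172.2634
  Pass, Hybrid: 390×159/729 = 85.0617
  Pass, Online: 390×248/729 = 132.6749
  Fail, In-person: 339×322/729 = 149.7366
  Fail, Hybrid: 339×159/729 = 73.9383
  Fail, Online: 339×248/729 = 115.3251
Contributions (O − E)²/E:
  (111 − 172.2634)²/172.2634 = 21.7876
  (115 − 85.0617)²/85.0617 = 10.5371
  (164 − 132.6749)²/132.6749 = 7.3960
  (211 − 149.7366)²/149.7366 = 25.0654
  (44 − 73.9383)²/73.9383 = 12.1223
  (84 − 115.3251)²/115.3251 = 8.5087
χ² = 21.7876 + 10.5371 + 7.3960 + 25.0654 + 12.1223 + 8.5087 = 85.42

85.42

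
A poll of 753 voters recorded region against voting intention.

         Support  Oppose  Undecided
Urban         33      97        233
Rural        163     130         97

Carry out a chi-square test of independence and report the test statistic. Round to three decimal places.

Row totals: 363, 390. Column totals: 196, 227, 330. Grand total N = 753.
Expected counts (row total × column total / N):
  Urban, Support: 363×196/753 = 94.4861
  Urban, Oppose: 363×227/753 = 109.4303
  Urban, Undecided: 363×330/753 = 159.0837
  Rural, Support: 390×196/753 = 101.5139
  Rural, Oppose: 390×227/753 = 117.5697
  Rural, Undecided: 390×330/753 = 170.9163
Contributions (O − E)²/E:
  (33 − 94.4861)²/94.4861 = 40.0116
  (97 − 109.4303)²/109.4303 = 1.4120
  (233 − 159.0837)²/159.0837 = 34.3443
  (163 − 101.5139)²/101.5139 = 37.2416
  (130 − 117.5697)²/117.5697 = 1.3142
  (97 − 170.9163)²/170.9163 = 31.9666
χ² = 40.0116 + 1.4120 + 34.3443 + 37.2416 + 1.3142 + 31.9666 = 146.290

146.290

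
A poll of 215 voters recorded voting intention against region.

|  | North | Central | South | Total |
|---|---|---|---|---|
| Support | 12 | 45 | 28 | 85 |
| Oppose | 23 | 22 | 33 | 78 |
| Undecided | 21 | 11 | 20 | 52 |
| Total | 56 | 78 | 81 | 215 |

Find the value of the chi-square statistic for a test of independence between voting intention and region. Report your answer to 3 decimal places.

Grand total N = 215.
Expected counts (row total × column total / N):
  Support, North: 85×56/215 = 22.1395
  Support, Central: 85×78/215 = 30.8372
  Support, South: 85×81/215 = 32.0233
  Oppose, North: 78×56/215 = 20.3163
  Oppose, Central: 78×78/215 = 28.2977
  Oppose, South: 78×81/215 = 29.3860
  Undecided, North: 52×56/215 = 13.5442
  Undecided, Central: 52×78/215 = 18.8651
  Undecided, South: 52×81/215 = 19.5907
Contributions (O − E)²/E:
  (12 − 22.1395)²/22.1395 = 4.6437
  (45 − 30.8372)²/30.8372 = 6.5046
  (28 − 32.0233)²/32.0233 = 0.5055
  (23 − 20.3163)²/20.3163 = 0.3545
  (22 − 28.2977)²/28.2977 = 1.4016
  (33 − 29.3860)²/29.3860 = 0.4445
  (21 − 13.5442)²/13.5442 = 4.1043
  (11 − 18.8651)²/18.8651 = 3.2791
  (20 − 19.5907)²/19.5907 = 0.0086
χ² = 4.6437 + 6.5046 + 0.5055 + 0.3545 + 1.4016 + 0.4445 + 4.1043 + 3.2791 + 0.0086 = 21.246

21.246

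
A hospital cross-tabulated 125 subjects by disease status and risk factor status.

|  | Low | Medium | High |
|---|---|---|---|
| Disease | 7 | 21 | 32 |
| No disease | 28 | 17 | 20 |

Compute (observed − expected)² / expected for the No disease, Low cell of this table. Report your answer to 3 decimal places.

5.277

Row total (No disease) = 65; column total (Low) = 35; N = 125.
Expected count E = 65 × 35 / 125 = 18.2000.
Contribution = (O − E)²/E = (28 − 18.2000)² / 18.2000 = 5.277.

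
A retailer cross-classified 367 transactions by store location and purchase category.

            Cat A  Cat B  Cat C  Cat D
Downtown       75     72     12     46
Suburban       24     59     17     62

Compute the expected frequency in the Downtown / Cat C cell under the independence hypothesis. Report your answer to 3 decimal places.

Row total (Downtown) = 205; column total (Cat C) = 29; grand total N = 367.
Expected count = (row total × column total) / N = 205 × 29 / 367 = 16.199.

16.199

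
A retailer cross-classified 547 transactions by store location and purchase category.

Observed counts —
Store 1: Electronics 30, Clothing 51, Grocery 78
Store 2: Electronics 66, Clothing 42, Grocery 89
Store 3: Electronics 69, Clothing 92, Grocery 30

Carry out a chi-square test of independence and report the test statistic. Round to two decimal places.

64.55

Row totals: 159, 197, 191. Column totals: 165, 185, 197. Grand total N = 547.
Expected counts (row total × column total / N):
  Store 1, Electronics: 159×165/547 = 47.962
  Store 1, Clothing: 159×185/547 = 53.775
  Store 1, Grocery: 159×197/547 = 57.263
  Store 2, Electronics: 197×165/547 = 59.424
  Store 2, Clothing: 197×185/547 = 66.627
  Store 2, Grocery: 197×197/547 = 70.949
  Store 3, Electronics: 191×165/547 = 57.614
  Store 3, Clothing: 191×185/547 = 64.598
  Store 3, Grocery: 191×197/547 = 68.788
Contributions (O − E)²/E:
  (30 − 47.962)²/47.962 = 6.7269
  (51 − 53.775)²/53.775 = 0.1432
  (78 − 57.263)²/57.263 = 7.5096
  (66 − 59.424)²/59.424 = 0.7277
  (42 − 66.627)²/66.627 = 9.1028
  (89 − 70.949)²/70.949 = 4.5926
  (69 − 57.614)²/57.614 = 2.2502
  (92 − 64.598)²/64.598 = 11.6237
  (30 − 68.788)²/68.788 = 21.8717
χ² = 6.7269 + 0.1432 + 7.5096 + 0.7277 + 9.1028 + 4.5926 + 2.2502 + 11.6237 + 21.8717 = 64.55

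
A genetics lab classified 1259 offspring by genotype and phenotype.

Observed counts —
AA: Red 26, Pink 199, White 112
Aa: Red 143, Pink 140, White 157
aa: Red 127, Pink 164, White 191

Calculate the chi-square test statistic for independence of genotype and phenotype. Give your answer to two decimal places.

97.18

Row totals: 337, 440, 482. Column totals: 296, 503, 460. Grand total N = 1259.
Expected counts (row total × column total / N):
  AA, Red: 337×296/1259 = 79.231
  AA, Pink: 337×503/1259 = 134.639
  AA, White: 337×460/1259 = 123.129
  Aa, Red: 440×296/1259 = 103.447
  Aa, Pink: 440×503/1259 = 175.790
  Aa, White: 440×460/1259 = 160.763
  aa, Red: 482×296/1259 = 113.322
  aa, Pink: 482×503/1259 = 192.570
  aa, White: 482×460/1259 = 176.108
Contributions (O − E)²/E:
  (26 − 79.231)²/79.231 = 35.7630
  (199 − 134.639)²/134.639 = 30.7663
  (112 − 123.129)²/123.129 = 1.0059
  (143 − 103.447)²/103.447 = 15.1231
  (140 − 175.790)²/175.790 = 7.2867
  (157 − 160.763)²/160.763 = 0.0881
  (127 − 113.322)²/113.322 = 1.6509
  (164 − 192.570)²/192.570 = 4.2387
  (191 − 176.108)²/176.108 = 1.2593
χ² = 35.7630 + 30.7663 + 1.0059 + 15.1231 + 7.2867 + 0.0881 + 1.6509 + 4.2387 + 1.2593 = 97.18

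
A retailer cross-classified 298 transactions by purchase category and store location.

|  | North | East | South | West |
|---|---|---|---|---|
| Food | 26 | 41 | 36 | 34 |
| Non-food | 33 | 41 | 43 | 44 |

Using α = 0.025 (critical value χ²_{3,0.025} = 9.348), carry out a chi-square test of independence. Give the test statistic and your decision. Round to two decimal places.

Row totals: 137, 161. Column totals: 59, 82, 79, 78. Grand total N = 298.
Expected counts (row total × column total / N):
  Food, North: 137×59/298 = 27.124
  Food, East: 137×82/298 = 37.698
  Food, South: 137×79/298 = 36.319
  Food, West: 137×78/298 = 35.859
  Non-food, North: 161×59/298 = 31.876
  Non-food, East: 161×82/298 = 44.302
  Non-food, South: 161×79/298 = 42.681
  Non-food, West: 161×78/298 = 42.141
Contributions (O − E)²/E:
  (26 − 27.124)²/27.124 = 0.0466
  (41 − 37.698)²/37.698 = 0.2892
  (36 − 36.319)²/36.319 = 0.0028
  (34 − 35.859)²/35.859 = 0.0964
  (33 − 31.876)²/31.876 = 0.0396
  (41 − 44.302)²/44.302 = 0.2461
  (43 − 42.681)²/42.681 = 0.0024
  (44 − 42.141)²/42.141 = 0.0820
χ² = 0.0466 + 0.2892 + 0.0028 + 0.0964 + 0.0396 + 0.2461 + 0.0024 + 0.0820 = 0.81
df = (2−1)(4−1) = 3. Since 0.81 < 9.348, fail to reject the null hypothesis of independence at α = 0.025.

0.81; fail to reject H₀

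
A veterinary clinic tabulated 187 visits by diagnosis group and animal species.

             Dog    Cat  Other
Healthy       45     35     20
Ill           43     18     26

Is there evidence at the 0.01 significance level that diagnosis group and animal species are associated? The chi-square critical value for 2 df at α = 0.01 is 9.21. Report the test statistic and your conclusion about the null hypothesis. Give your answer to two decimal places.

Row totals: 100, 87. Column totals: 88, 53, 46. Grand total N = 187.
Expected counts (row total × column total / N):
  Healthy, Dog: 100×88/187 = 47.059
  Healthy, Cat: 100×53/187 = 28.342
  Healthy, Other: 100×46/187 = 24.599
  Ill, Dog: 87×88/187 = 40.941
  Ill, Cat: 87×53/187 = 24.658
  Ill, Other: 87×46/187 = 21.401
Contributions (O − E)²/E:
  (45 − 47.059)²/47.059 = 0.0901
  (35 − 28.342)²/28.342 = 1.5641
  (20 − 24.599)²/24.599 = 0.8598
  (43 − 40.941)²/40.941 = 0.1036
  (18 − 24.658)²/24.658 = 1.7978
  (26 − 21.401)²/21.401 = 0.9883
χ² = 0.0901 + 1.5641 + 0.8598 + 0.1036 + 1.7978 + 0.9883 = 5.40
df = (2−1)(3−1) = 2. Since 5.40 < 9.21, fail to reject the null hypothesis of independence at α = 0.01.

5.40; fail to reject H₀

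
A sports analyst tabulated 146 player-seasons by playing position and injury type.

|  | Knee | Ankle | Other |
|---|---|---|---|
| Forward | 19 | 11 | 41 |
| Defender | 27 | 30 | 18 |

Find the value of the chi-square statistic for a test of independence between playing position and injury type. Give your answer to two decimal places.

Row totals: 71, 75. Column totals: 46, 41, 59. Grand total N = 146.
Expected counts (row total × column total / N):
  Forward, Knee: 71×46/146 = 22.370
  Forward, Ankle: 71×41/146 = 19.938
  Forward, Other: 71×59/146 = 28.692
  Defender, Knee: 75×46/146 = 23.630
  Defender, Ankle: 75×41/146 = 21.062
  Defender, Other: 75×59/146 = 30.308
Contributions (O − E)²/E:
  (19 − 22.370)²/22.370 = 0.5077
  (11 − 19.938)²/19.938 = 4.0068
  (41 − 28.692)²/28.692 = 5.2798
  (27 − 23.630)²/23.630 = 0.4806
  (30 − 21.062)²/21.062 = 3.7930
  (18 − 30.308)²/30.308 = 4.9982
χ² = 0.5077 + 4.0068 + 5.2798 + 0.4806 + 3.7930 + 4.9982 = 19.07

19.07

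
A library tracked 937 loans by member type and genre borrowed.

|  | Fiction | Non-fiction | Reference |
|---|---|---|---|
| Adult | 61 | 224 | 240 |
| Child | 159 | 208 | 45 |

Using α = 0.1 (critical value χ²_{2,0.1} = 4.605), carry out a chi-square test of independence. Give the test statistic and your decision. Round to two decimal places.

166.46; reject H₀

Row totals: 525, 412. Column totals: 220, 432, 285. Grand total N = 937.
Expected counts (row total × column total / N):
  Adult, Fiction: 525×220/937 = 123.2657
  Adult, Non-fiction: 525×432/937 = 242.0491
  Adult, Reference: 525×285/937 = 159.6852
  Child, Fiction: 412×220/937 = 96.7343
  Child, Non-fiction: 412×432/937 = 189.9509
  Child, Reference: 412×285/937 = 125.3148
Contributions (O − E)²/E:
  (61 − 123.2657)²/123.2657 = 31.4525
  (224 − 242.0491)²/242.0491 = 1.3459
  (240 − 159.6852)²/159.6852 = 40.3949
  (159 − 96.7343)²/96.7343 = 40.0790
  (208 − 189.9509)²/189.9509 = 1.7150
  (45 − 125.3148)²/125.3148 = 51.4741
χ² = 31.4525 + 1.3459 + 40.3949 + 40.0790 + 1.7150 + 51.4741 = 166.46
df = (2−1)(3−1) = 2. Since 166.46 > 4.605, reject the null hypothesis of independence at α = 0.1.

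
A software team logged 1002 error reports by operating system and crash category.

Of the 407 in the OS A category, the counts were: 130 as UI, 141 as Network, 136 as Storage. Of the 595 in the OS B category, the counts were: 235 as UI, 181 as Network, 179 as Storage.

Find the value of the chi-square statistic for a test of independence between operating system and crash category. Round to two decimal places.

Row totals: 407, 595. Column totals: 365, 322, 315. Grand total N = 1002.
Expected counts (row total × column total / N):
  OS A, UI: 407×365/1002 = 148.258
  OS A, Network: 407×322/1002 = 130.792
  OS A, Storage: 407×315/1002 = 127.949
  OS B, UI: 595×365/1002 = 216.742
  OS B, Network: 595×322/1002 = 191.208
  OS B, Storage: 595×315/1002 = 187.051
Contributions (O − E)²/E:
  (130 − 148.258)²/148.258 = 2.2485
  (141 − 130.792)²/130.792 = 0.7967
  (136 − 127.949)²/127.949 = 0.5066
  (235 − 216.742)²/216.742 = 1.5380
  (181 − 191.208)²/191.208 = 0.5450
  (179 − 187.051)²/187.051 = 0.3465
χ² = 2.2485 + 0.7967 + 0.5066 + 1.5380 + 0.5450 + 0.3465 = 5.98

5.98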